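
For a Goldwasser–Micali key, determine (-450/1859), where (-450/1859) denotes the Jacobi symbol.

Reduce the numerator: -450 ≡ 1409 (mod 1859), so (-450/1859) = (1409/1859).
1409 ≡ 1 (mod 4), so quadratic reciprocity gives (1409/1859) = (1859/1409). Reduce: 1859 ≡ 450 (mod 1409). Now have (450/1409).
Factor out 2: 450 = 2·225. Since 1409 ≡ 1 (mod 8), (2/1409) = +1. Now have (225/1409).
225 ≡ 1 (mod 4), so quadratic reciprocity gives (225/1409) = (1409/225). Reduce: 1409 ≡ 59 (mod 225). Now have (59/225).
225 ≡ 1 (mod 4), so quadratic reciprocity gives (59/225) = (225/59). Reduce: 225 ≡ 48 (mod 59). Now have (48/59).
Factor out 2: 48 = 2^4·3. Since 59 ≡ 3 (mod 8), (2/59) = -1, and (2/59)^4 = +1. Now have (3/59).
Both 3 ≡ 3 and 59 ≡ 3 (mod 4), so reciprocity gives (3/59) = -(59/3). Reduce: 59 ≡ 2 (mod 3). Now have -(2/3).
Factor out 2: 2 = 2. Since 3 ≡ 3 (mod 8), (2/3) = -1. Now have (1/3).
(1/3) = 1. Collecting the sign factors: 1.

1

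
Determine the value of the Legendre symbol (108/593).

-1

(108/593)
  = (27/593)    [593 ≡ 1 mod 8 ⇒ (2/593)^2 = +1]
  = (593/27)    [QR: 593 ≡ 1 mod 4, sign kept]
  = (26/27)    [593 ≡ 26 mod 27]
  = -(13/27)    [27 ≡ 3 mod 8 ⇒ (2/27) = -1]
  = -(27/13)    [QR: 13 ≡ 1 mod 4, sign kept]
  = -(1/13)    [27 ≡ 1 mod 13]
  = -1    [(1/13) = 1]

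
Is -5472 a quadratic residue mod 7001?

(-5472|7001)
  = (1529|7001)    [-5472 ≡ 1529 mod 7001]
  = (7001|1529)    [QR: 1529 ≡ 1 mod 4, sign kept]
  = (885|1529)    [7001 ≡ 885 mod 1529]
  = (1529|885)    [QR: 885 ≡ 1 mod 4, sign kept]
  = (644|885)    [1529 ≡ 644 mod 885]
  = (161|885)    [885 ≡ 5 mod 8 ⇒ (2|885)^2 = +1]
  = (885|161)    [QR: 161 ≡ 1 mod 4, sign kept]
  = (80|161)    [885 ≡ 80 mod 161]
  = (5|161)    [161 ≡ 1 mod 8 ⇒ (2|161)^4 = +1]
  = (161|5)    [QR: 5 ≡ 1 mod 4, sign kept]
  = (1|5)    [161 ≡ 1 mod 5]
  = 1    [(1|5) = 1]
The Legendre symbol is 1, so x^2 ≡ -5472 (mod 7001) has solution.

yes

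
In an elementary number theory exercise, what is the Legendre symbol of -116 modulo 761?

(-116|761)
  = (645|761)    [-116 ≡ 645 mod 761]
  = (761|645)    [QR: 645 ≡ 1 mod 4, sign kept]
  = (116|645)    [761 ≡ 116 mod 645]
  = (29|645)    [645 ≡ 5 mod 8 ⇒ (2|645)^2 = +1]
  = (645|29)    [QR: 29 ≡ 1 mod 4, sign kept]
  = (7|29)    [645 ≡ 7 mod 29]
  = (29|7)    [QR: 29 ≡ 1 mod 4, sign kept]
  = (1|7)    [29 ≡ 1 mod 7]
  = 1    [(1|7) = 1]

1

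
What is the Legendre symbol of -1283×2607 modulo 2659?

By multiplicativity, (-1283·2607 / 2659) = (-1283 / 2659)·(2607 / 2659).
First factor (-1283 / 2659):
Reduce the numerator: -1283 ≡ 1376 (mod 2659), so (-1283 / 2659) = (1376 / 2659).
Factor out 2: 1376 = 2^5·43. Since 2659 ≡ 3 (mod 8), (2 / 2659) = -1, and (2 / 2659)^5 = -1. Now have -(43 / 2659).
Both 43 ≡ 3 and 2659 ≡ 3 (mod 4), so reciprocity gives (43 / 2659) = -(2659 / 43). Reduce: 2659 ≡ 36 (mod 43). Now have (36 / 43).
Factor out 2: 36 = 2^2·9. Since 43 ≡ 3 (mod 8), (2 / 43) = -1, and (2 / 43)^2 = +1. Now have (9 / 43).
9 ≡ 1 (mod 4), so quadratic reciprocity gives (9 / 43) = (43 / 9). Reduce: 43 ≡ 7 (mod 9). Now have (7 / 9).
9 ≡ 1 (mod 4), so quadratic reciprocity gives (7 / 9) = (9 / 7). Reduce: 9 ≡ 2 (mod 7). Now have (2 / 7).
Factor out 2: 2 = 2. Since 7 ≡ 7 (mod 8), (2 / 7) = +1. Now have (1 / 7).
(1 / 7) = 1. Collecting the sign factors: 1.
Second factor (2607 / 2659):
Both 2607 ≡ 3 and 2659 ≡ 3 (mod 4), so reciprocity gives (2607 / 2659) = -(2659 / 2607). Reduce: 2659 ≡ 52 (mod 2607). Now have -(52 / 2607).
Factor out 2: 52 = 2^2·13. Since 2607 ≡ 7 (mod 8), (2 / 2607) = +1, and (2 / 2607)^2 = +1. Now have -(13 / 2607).
13 ≡ 1 (mod 4), so quadratic reciprocity gives (13 / 2607) = (2607 / 13). Reduce: 2607 ≡ 7 (mod 13). Now have -(7 / 13).
13 ≡ 1 (mod 4), so quadratic reciprocity gives (7 / 13) = (13 / 7). Reduce: 13 ≡ 6 (mod 7). Now have -(6 / 7).
Factor out 2: 6 = 2·3. Since 7 ≡ 7 (mod 8), (2 / 7) = +1. Now have -(3 / 7).
Both 3 ≡ 3 and 7 ≡ 3 (mod 4), so reciprocity gives (3 / 7) = -(7 / 3). Reduce: 7 ≡ 1 (mod 3). Now have (1 / 3).
(1 / 3) = 1. Collecting the sign factors: 1.
Product: (1)·(1) = 1.

1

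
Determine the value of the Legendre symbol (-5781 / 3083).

1

Pull out -1: (-5781 / 3083) = (-1 / 3083)·(5781 / 3083). Since 3083 ≡ 3 (mod 4), (-1 / 3083) = -1. Now have -(5781 / 3083).
Reduce the numerator: 5781 ≡ 2698 (mod 3083), so (5781 / 3083) = (2698 / 3083).
Factor out 2: 2698 = 2·1349. Since 3083 ≡ 3 (mod 8), (2 / 3083) = -1. Now have (1349 / 3083).
1349 ≡ 1 (mod 4), so quadratic reciprocity gives (1349 / 3083) = (3083 / 1349). Reduce: 3083 ≡ 385 (mod 1349). Now have (385 / 1349).
385 ≡ 1 (mod 4), so quadratic reciprocity gives (385 / 1349) = (1349 / 385). Reduce: 1349 ≡ 194 (mod 385). Now have (194 / 385).
Factor out 2: 194 = 2·97. Since 385 ≡ 1 (mod 8), (2 / 385) = +1. Now have (97 / 385).
97 ≡ 1 (mod 4), so quadratic reciprocity gives (97 / 385) = (385 / 97). Reduce: 385 ≡ 94 (mod 97). Now have (94 / 97).
Factor out 2: 94 = 2·47. Since 97 ≡ 1 (mod 8), (2 / 97) = +1. Now have (47 / 97).
97 ≡ 1 (mod 4), so quadratic reciprocity gives (47 / 97) = (97 / 47). Reduce: 97 ≡ 3 (mod 47). Now have (3 / 47).
Both 3 ≡ 3 and 47 ≡ 3 (mod 4), so reciprocity gives (3 / 47) = -(47 / 3). Reduce: 47 ≡ 2 (mod 3). Now have -(2 / 3).
Factor out 2: 2 = 2. Since 3 ≡ 3 (mod 8), (2 / 3) = -1. Now have (1 / 3).
(1 / 3) = 1. Collecting the sign factors: 1.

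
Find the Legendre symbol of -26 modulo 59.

(-26|59)
  = (33|59)    [-26 ≡ 33 mod 59]
  = (59|33)    [QR: 33 ≡ 1 mod 4, sign kept]
  = (26|33)    [59 ≡ 26 mod 33]
  = (13|33)    [33 ≡ 1 mod 8 ⇒ (2|33) = +1]
  = (33|13)    [QR: 13 ≡ 1 mod 4, sign kept]
  = (7|13)    [33 ≡ 7 mod 13]
  = (13|7)    [QR: 13 ≡ 1 mod 4, sign kept]
  = (6|7)    [13 ≡ 6 mod 7]
  = (3|7)    [7 ≡ 7 mod 8 ⇒ (2|7) = +1]
  = -(7|3)    [QR: both ≡ 3 mod 4, sign flips]
  = -(1|3)    [7 ≡ 1 mod 3]
  = -1    [(1|3) = 1]

-1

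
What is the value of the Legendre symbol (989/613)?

Reduce the numerator: 989 ≡ 376 (mod 613), so (989/613) = (376/613).
Factor out 2: 376 = 2^3·47. Since 613 ≡ 5 (mod 8), (2/613) = -1, and (2/613)^3 = -1. Now have -(47/613).
613 ≡ 1 (mod 4), so quadratic reciprocity gives (47/613) = (613/47). Reduce: 613 ≡ 2 (mod 47). Now have -(2/47).
Factor out 2: 2 = 2. Since 47 ≡ 7 (mod 8), (2/47) = +1. Now have -(1/47).
(1/47) = 1. Collecting the sign factors: -1.

-1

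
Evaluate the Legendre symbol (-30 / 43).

(-30 / 43)
  = (13 / 43)    [-30 ≡ 13 mod 43]
  = (43 / 13)    [QR: 13 ≡ 1 mod 4, sign kept]
  = (4 / 13)    [43 ≡ 4 mod 13]
  = (1 / 13)    [13 ≡ 5 mod 8 ⇒ (2 / 13)^2 = +1]
  = 1    [(1 / 13) = 1]

1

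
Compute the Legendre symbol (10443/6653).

Reduce the numerator: 10443 ≡ 3790 (mod 6653), so (10443/6653) = (3790/6653).
Factor out 2: 3790 = 2·1895. Since 6653 ≡ 5 (mod 8), (2/6653) = -1. Now have -(1895/6653).
6653 ≡ 1 (mod 4), so quadratic reciprocity gives (1895/6653) = (6653/1895). Reduce: 6653 ≡ 968 (mod 1895). Now have -(968/1895).
Factor out 2: 968 = 2^3·121. Since 1895 ≡ 7 (mod 8), (2/1895) = +1, and (2/1895)^3 = +1. Now have -(121/1895).
121 ≡ 1 (mod 4), so quadratic reciprocity gives (121/1895) = (1895/121). Reduce: 1895 ≡ 80 (mod 121). Now have -(80/121).
Factor out 2: 80 = 2^4·5. Since 121 ≡ 1 (mod 8), (2/121) = +1, and (2/121)^4 = +1. Now have -(5/121).
5 ≡ 1 (mod 4), so quadratic reciprocity gives (5/121) = (121/5). Reduce: 121 ≡ 1 (mod 5). Now have -(1/5).
(1/5) = 1. Collecting the sign factors: -1.

-1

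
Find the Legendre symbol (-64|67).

(-64|67)
  = -(64|67)    [67 ≡ 3 mod 4 ⇒ (-1|67) = -1]
  = -(1|67)    [67 ≡ 3 mod 8 ⇒ (2|67)^6 = +1]
  = -1    [(1|67) = 1]

-1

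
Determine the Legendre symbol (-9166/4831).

Reduce the numerator: -9166 ≡ 496 (mod 4831), so (-9166/4831) = (496/4831).
Factor out 2: 496 = 2^4·31. Since 4831 ≡ 7 (mod 8), (2/4831) = +1, and (2/4831)^4 = +1. Now have (31/4831).
Both 31 ≡ 3 and 4831 ≡ 3 (mod 4), so reciprocity gives (31/4831) = -(4831/31). Reduce: 4831 ≡ 26 (mod 31). Now have -(26/31).
Factor out 2: 26 = 2·13. Since 31 ≡ 7 (mod 8), (2/31) = +1. Now have -(13/31).
13 ≡ 1 (mod 4), so quadratic reciprocity gives (13/31) = (31/13). Reduce: 31 ≡ 5 (mod 13). Now have -(5/13).
5 ≡ 1 (mod 4), so quadratic reciprocity gives (5/13) = (13/5). Reduce: 13 ≡ 3 (mod 5). Now have -(3/5).
5 ≡ 1 (mod 4), so quadratic reciprocity gives (3/5) = (5/3). Reduce: 5 ≡ 2 (mod 3). Now have -(2/3).
Factor out 2: 2 = 2. Since 3 ≡ 3 (mod 8), (2/3) = -1. Now have (1/3).
(1/3) = 1. Collecting the sign factors: 1.

1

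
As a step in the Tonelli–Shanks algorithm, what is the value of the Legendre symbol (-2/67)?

1

Pull out -1: (-2/67) = (-1/67)·(2/67). Since 67 ≡ 3 (mod 4), (-1/67) = -1. Now have -(2/67).
Factor out 2: 2 = 2. Since 67 ≡ 3 (mod 8), (2/67) = -1. Now have (1/67).
(1/67) = 1. Collecting the sign factors: 1.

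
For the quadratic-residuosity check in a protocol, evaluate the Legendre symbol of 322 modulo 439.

-1

(322/439)
  = (161/439)    [439 ≡ 7 mod 8 ⇒ (2/439) = +1]
  = (439/161)    [QR: 161 ≡ 1 mod 4, sign kept]
  = (117/161)    [439 ≡ 117 mod 161]
  = (161/117)    [QR: 117 ≡ 1 mod 4, sign kept]
  = (44/117)    [161 ≡ 44 mod 117]
  = (11/117)    [117 ≡ 5 mod 8 ⇒ (2/117)^2 = +1]
  = (117/11)    [QR: 117 ≡ 1 mod 4, sign kept]
  = (7/11)    [117 ≡ 7 mod 11]
  = -(11/7)    [QR: both ≡ 3 mod 4, sign flips]
  = -(4/7)    [11 ≡ 4 mod 7]
  = -(1/7)    [7 ≡ 7 mod 8 ⇒ (2/7)^2 = +1]
  = -1    [(1/7) = 1]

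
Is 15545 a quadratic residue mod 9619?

Reduce the numerator: 15545 ≡ 5926 (mod 9619), so (15545/9619) = (5926/9619).
Factor out 2: 5926 = 2·2963. Since 9619 ≡ 3 (mod 8), (2/9619) = -1. Now have -(2963/9619).
Both 2963 ≡ 3 and 9619 ≡ 3 (mod 4), so reciprocity gives (2963/9619) = -(9619/2963). Reduce: 9619 ≡ 730 (mod 2963). Now have (730/2963).
Factor out 2: 730 = 2·365. Since 2963 ≡ 3 (mod 8), (2/2963) = -1. Now have -(365/2963).
365 ≡ 1 (mod 4), so quadratic reciprocity gives (365/2963) = (2963/365). Reduce: 2963 ≡ 43 (mod 365). Now have -(43/365).
365 ≡ 1 (mod 4), so quadratic reciprocity gives (43/365) = (365/43). Reduce: 365 ≡ 21 (mod 43). Now have -(21/43).
21 ≡ 1 (mod 4), so quadratic reciprocity gives (21/43) = (43/21). Reduce: 43 ≡ 1 (mod 21). Now have -(1/21).
(1/21) = 1. Collecting the sign factors: -1.
(15545/9619) = -1, and 9619 is prime, so 15545 is not a quadratic residue mod 9619.

no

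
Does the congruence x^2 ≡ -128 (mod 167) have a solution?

no

(-128/167)
  = (39/167)    [-128 ≡ 39 mod 167]
  = -(167/39)    [QR: both ≡ 3 mod 4, sign flips]
  = -(11/39)    [167 ≡ 11 mod 39]
  = (39/11)    [QR: both ≡ 3 mod 4, sign flips]
  = (6/11)    [39 ≡ 6 mod 11]
  = -(3/11)    [11 ≡ 3 mod 8 ⇒ (2/11) = -1]
  = (11/3)    [QR: both ≡ 3 mod 4, sign flips]
  = (2/3)    [11 ≡ 2 mod 3]
  = -(1/3)    [3 ≡ 3 mod 8 ⇒ (2/3) = -1]
  = -1    [(1/3) = 1]
(-128/167) = -1, and 167 is prime, so -128 is not a quadratic residue mod 167.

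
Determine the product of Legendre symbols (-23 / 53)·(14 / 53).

By multiplicativity, (-23·14 / 53) = (-23 / 53)·(14 / 53).
First factor (-23 / 53):
Pull out -1: (-23 / 53) = (-1 / 53)·(23 / 53). Since 53 ≡ 1 (mod 4), (-1 / 53) = +1. Now have (23 / 53).
53 ≡ 1 (mod 4), so quadratic reciprocity gives (23 / 53) = (53 / 23). Reduce: 53 ≡ 7 (mod 23). Now have (7 / 23).
Both 7 ≡ 3 and 23 ≡ 3 (mod 4), so reciprocity gives (7 / 23) = -(23 / 7). Reduce: 23 ≡ 2 (mod 7). Now have -(2 / 7).
Factor out 2: 2 = 2. Since 7 ≡ 7 (mod 8), (2 / 7) = +1. Now have -(1 / 7).
(1 / 7) = 1. Collecting the sign factors: -1.
Second factor (14 / 53):
Factor out 2: 14 = 2·7. Since 53 ≡ 5 (mod 8), (2 / 53) = -1. Now have -(7 / 53).
53 ≡ 1 (mod 4), so quadratic reciprocity gives (7 / 53) = (53 / 7). Reduce: 53 ≡ 4 (mod 7). Now have -(4 / 7).
Factor out 2: 4 = 2^2. Since 7 ≡ 7 (mod 8), (2 / 7) = +1, and (2 / 7)^2 = +1. Now have -(1 / 7).
(1 / 7) = 1. Collecting the sign factors: -1.
Product: (-1)·(-1) = 1.

1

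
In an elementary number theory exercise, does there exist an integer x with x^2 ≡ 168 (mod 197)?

Factor out 2: 168 = 2^3·21. Since 197 ≡ 5 (mod 8), (2/197) = -1, and (2/197)^3 = -1. Now have -(21/197).
21 ≡ 1 (mod 4), so quadratic reciprocity gives (21/197) = (197/21). Reduce: 197 ≡ 8 (mod 21). Now have -(8/21).
Factor out 2: 8 = 2^3. Since 21 ≡ 5 (mod 8), (2/21) = -1, and (2/21)^3 = -1. Now have (1/21).
(1/21) = 1. Collecting the sign factors: 1.
(168/197) = 1, and 197 is prime, so 168 is a quadratic residue mod 197.

yes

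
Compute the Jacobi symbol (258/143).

-1

Reduce the numerator: 258 ≡ 115 (mod 143), so (258/143) = (115/143).
Both 115 ≡ 3 and 143 ≡ 3 (mod 4), so reciprocity gives (115/143) = -(143/115). Reduce: 143 ≡ 28 (mod 115). Now have -(28/115).
Factor out 2: 28 = 2^2·7. Since 115 ≡ 3 (mod 8), (2/115) = -1, and (2/115)^2 = +1. Now have -(7/115).
Both 7 ≡ 3 and 115 ≡ 3 (mod 4), so reciprocity gives (7/115) = -(115/7). Reduce: 115 ≡ 3 (mod 7). Now have (3/7).
Both 3 ≡ 3 and 7 ≡ 3 (mod 4), so reciprocity gives (3/7) = -(7/3). Reduce: 7 ≡ 1 (mod 3). Now have -(1/3).
(1/3) = 1. Collecting the sign factors: -1.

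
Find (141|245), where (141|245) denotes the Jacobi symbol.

(141|245)
  = (245|141)    [QR: 141 ≡ 1 mod 4, sign kept]
  = (104|141)    [245 ≡ 104 mod 141]
  = -(13|141)    [141 ≡ 5 mod 8 ⇒ (2|141)^3 = -1]
  = -(141|13)    [QR: 13 ≡ 1 mod 4, sign kept]
  = -(11|13)    [141 ≡ 11 mod 13]
  = -(13|11)    [QR: 13 ≡ 1 mod 4, sign kept]
  = -(2|11)    [13 ≡ 2 mod 11]
  = (1|11)    [11 ≡ 3 mod 8 ⇒ (2|11) = -1]
  = 1    [(1|11) = 1]

1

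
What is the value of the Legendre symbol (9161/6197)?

(9161/6197)
  = (2964/6197)    [9161 ≡ 2964 mod 6197]
  = (741/6197)    [6197 ≡ 5 mod 8 ⇒ (2/6197)^2 = +1]
  = (6197/741)    [QR: 741 ≡ 1 mod 4, sign kept]
  = (269/741)    [6197 ≡ 269 mod 741]
  = (741/269)    [QR: 269 ≡ 1 mod 4, sign kept]
  = (203/269)    [741 ≡ 203 mod 269]
  = (269/203)    [QR: 269 ≡ 1 mod 4, sign kept]
  = (66/203)    [269 ≡ 66 mod 203]
  = -(33/203)    [203 ≡ 3 mod 8 ⇒ (2/203) = -1]
  = -(203/33)    [QR: 33 ≡ 1 mod 4, sign kept]
  = -(5/33)    [203 ≡ 5 mod 33]
  = -(33/5)    [QR: 5 ≡ 1 mod 4, sign kept]
  = -(3/5)    [33 ≡ 3 mod 5]
  = -(5/3)    [QR: 5 ≡ 1 mod 4, sign kept]
  = -(2/3)    [5 ≡ 2 mod 3]
  = (1/3)    [3 ≡ 3 mod 8 ⇒ (2/3) = -1]
  = 1    [(1/3) = 1]

1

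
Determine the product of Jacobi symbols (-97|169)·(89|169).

1

By multiplicativity, (-97·89|169) = (-97|169)·(89|169).
First factor (-97|169):
Pull out -1: (-97|169) = (-1|169)·(97|169). Since 169 ≡ 1 (mod 4), (-1|169) = +1. Now have (97|169).
97 ≡ 1 (mod 4), so quadratic reciprocity gives (97|169) = (169|97). Reduce: 169 ≡ 72 (mod 97). Now have (72|97).
Factor out 2: 72 = 2^3·9. Since 97 ≡ 1 (mod 8), (2|97) = +1, and (2|97)^3 = +1. Now have (9|97).
9 ≡ 1 (mod 4), so quadratic reciprocity gives (9|97) = (97|9). Reduce: 97 ≡ 7 (mod 9). Now have (7|9).
9 ≡ 1 (mod 4), so quadratic reciprocity gives (7|9) = (9|7). Reduce: 9 ≡ 2 (mod 7). Now have (2|7).
Factor out 2: 2 = 2. Since 7 ≡ 7 (mod 8), (2|7) = +1. Now have (1|7).
(1|7) = 1. Collecting the sign factors: 1.
Second factor (89|169):
89 ≡ 1 (mod 4), so quadratic reciprocity gives (89|169) = (169|89). Reduce: 169 ≡ 80 (mod 89). Now have (80|89).
Factor out 2: 80 = 2^4·5. Since 89 ≡ 1 (mod 8), (2|89) = +1, and (2|89)^4 = +1. Now have (5|89).
5 ≡ 1 (mod 4), so quadratic reciprocity gives (5|89) = (89|5). Reduce: 89 ≡ 4 (mod 5). Now have (4|5).
Factor out 2: 4 = 2^2. Since 5 ≡ 5 (mod 8), (2|5) = -1, and (2|5)^2 = +1. Now have (1|5).
(1|5) = 1. Collecting the sign factors: 1.
Product: (1)·(1) = 1.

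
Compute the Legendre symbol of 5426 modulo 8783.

(5426/8783)
  = (2713/8783)    [8783 ≡ 7 mod 8 ⇒ (2/8783) = +1]
  = (8783/2713)    [QR: 2713 ≡ 1 mod 4, sign kept]
  = (644/2713)    [8783 ≡ 644 mod 2713]
  = (161/2713)    [2713 ≡ 1 mod 8 ⇒ (2/2713)^2 = +1]
  = (2713/161)    [QR: 161 ≡ 1 mod 4, sign kept]
  = (137/161)    [2713 ≡ 137 mod 161]
  = (161/137)    [QR: 137 ≡ 1 mod 4, sign kept]
  = (24/137)    [161 ≡ 24 mod 137]
  = (3/137)    [137 ≡ 1 mod 8 ⇒ (2/137)^3 = +1]
  = (137/3)    [QR: 137 ≡ 1 mod 4, sign kept]
  = (2/3)    [137 ≡ 2 mod 3]
  = -(1/3)    [3 ≡ 3 mod 8 ⇒ (2/3) = -1]
  = -1    [(1/3) = 1]

-1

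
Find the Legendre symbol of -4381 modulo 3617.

-1

Pull out -1: (-4381 / 3617) = (-1 / 3617)·(4381 / 3617). Since 3617 ≡ 1 (mod 4), (-1 / 3617) = +1. Now have (4381 / 3617).
Reduce the numerator: 4381 ≡ 764 (mod 3617), so (4381 / 3617) = (764 / 3617).
Factor out 2: 764 = 2^2·191. Since 3617 ≡ 1 (mod 8), (2 / 3617) = +1, and (2 / 3617)^2 = +1. Now have (191 / 3617).
3617 ≡ 1 (mod 4), so quadratic reciprocity gives (191 / 3617) = (3617 / 191). Reduce: 3617 ≡ 179 (mod 191). Now have (179 / 191).
Both 179 ≡ 3 and 191 ≡ 3 (mod 4), so reciprocity gives (179 / 191) = -(191 / 179). Reduce: 191 ≡ 12 (mod 179). Now have -(12 / 179).
Factor out 2: 12 = 2^2·3. Since 179 ≡ 3 (mod 8), (2 / 179) = -1, and (2 / 179)^2 = +1. Now have -(3 / 179).
Both 3 ≡ 3 and 179 ≡ 3 (mod 4), so reciprocity gives (3 / 179) = -(179 / 3). Reduce: 179 ≡ 2 (mod 3). Now have (2 / 3).
Factor out 2: 2 = 2. Since 3 ≡ 3 (mod 8), (2 / 3) = -1. Now have -(1 / 3).
(1 / 3) = 1. Collecting the sign factors: -1.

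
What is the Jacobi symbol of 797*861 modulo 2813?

By multiplicativity, (797·861/2813) = (797/2813)·(861/2813).
First factor (797/2813):
(797/2813)
  = (2813/797)    [QR: 797 ≡ 1 mod 4, sign kept]
  = (422/797)    [2813 ≡ 422 mod 797]
  = -(211/797)    [797 ≡ 5 mod 8 ⇒ (2/797) = -1]
  = -(797/211)    [QR: 797 ≡ 1 mod 4, sign kept]
  = -(164/211)    [797 ≡ 164 mod 211]
  = -(41/211)    [211 ≡ 3 mod 8 ⇒ (2/211)^2 = +1]
  = -(211/41)    [QR: 41 ≡ 1 mod 4, sign kept]
  = -(6/41)    [211 ≡ 6 mod 41]
  = -(3/41)    [41 ≡ 1 mod 8 ⇒ (2/41) = +1]
  = -(41/3)    [QR: 41 ≡ 1 mod 4, sign kept]
  = -(2/3)    [41 ≡ 2 mod 3]
  = (1/3)    [3 ≡ 3 mod 8 ⇒ (2/3) = -1]
  = 1    [(1/3) = 1]
Second factor (861/2813):
(861/2813)
  = (2813/861)    [QR: 861 ≡ 1 mod 4, sign kept]
  = (230/861)    [2813 ≡ 230 mod 861]
  = -(115/861)    [861 ≡ 5 mod 8 ⇒ (2/861) = -1]
  = -(861/115)    [QR: 861 ≡ 1 mod 4, sign kept]
  = -(56/115)    [861 ≡ 56 mod 115]
  = (7/115)    [115 ≡ 3 mod 8 ⇒ (2/115)^3 = -1]
  = -(115/7)    [QR: both ≡ 3 mod 4, sign flips]
  = -(3/7)    [115 ≡ 3 mod 7]
  = (7/3)    [QR: both ≡ 3 mod 4, sign flips]
  = (1/3)    [7 ≡ 1 mod 3]
  = 1    [(1/3) = 1]
Product: (1)·(1) = 1.

1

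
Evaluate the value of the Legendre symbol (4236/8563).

(4236/8563)
  = (1059/8563)    [8563 ≡ 3 mod 8 ⇒ (2/8563)^2 = +1]
  = -(8563/1059)    [QR: both ≡ 3 mod 4, sign flips]
  = -(91/1059)    [8563 ≡ 91 mod 1059]
  = (1059/91)    [QR: both ≡ 3 mod 4, sign flips]
  = (58/91)    [1059 ≡ 58 mod 91]
  = -(29/91)    [91 ≡ 3 mod 8 ⇒ (2/91) = -1]
  = -(91/29)    [QR: 29 ≡ 1 mod 4, sign kept]
  = -(4/29)    [91 ≡ 4 mod 29]
  = -(1/29)    [29 ≡ 5 mod 8 ⇒ (2/29)^2 = +1]
  = -1    [(1/29) = 1]

-1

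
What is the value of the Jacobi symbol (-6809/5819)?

0

Pull out -1: (-6809/5819) = (-1/5819)·(6809/5819). Since 5819 ≡ 3 (mod 4), (-1/5819) = -1. Now have -(6809/5819).
Reduce the numerator: 6809 ≡ 990 (mod 5819), so (6809/5819) = (990/5819).
Factor out 2: 990 = 2·495. Since 5819 ≡ 3 (mod 8), (2/5819) = -1. Now have (495/5819).
Both 495 ≡ 3 and 5819 ≡ 3 (mod 4), so reciprocity gives (495/5819) = -(5819/495). Reduce: 5819 ≡ 374 (mod 495). Now have -(374/495).
Factor out 2: 374 = 2·187. Since 495 ≡ 7 (mod 8), (2/495) = +1. Now have -(187/495).
Both 187 ≡ 3 and 495 ≡ 3 (mod 4), so reciprocity gives (187/495) = -(495/187). Reduce: 495 ≡ 121 (mod 187). Now have (121/187).
121 ≡ 1 (mod 4), so quadratic reciprocity gives (121/187) = (187/121). Reduce: 187 ≡ 66 (mod 121). Now have (66/121).
Factor out 2: 66 = 2·33. Since 121 ≡ 1 (mod 8), (2/121) = +1. Now have (33/121).
33 ≡ 1 (mod 4), so quadratic reciprocity gives (33/121) = (121/33). Reduce: 121 ≡ 22 (mod 33). Now have (22/33).
Factor out 2: 22 = 2·11. Since 33 ≡ 1 (mod 8), (2/33) = +1. Now have (11/33).
33 ≡ 1 (mod 4), so quadratic reciprocity gives (11/33) = (33/11). Reduce: 33 ≡ 0 (mod 11). Now have (0/11).
The numerator is now 0 with denominator 11 > 1: the symbol is 0.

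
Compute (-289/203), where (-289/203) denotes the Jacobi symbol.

-1

(-289/203)
  = (117/203)    [-289 ≡ 117 mod 203]
  = (203/117)    [QR: 117 ≡ 1 mod 4, sign kept]
  = (86/117)    [203 ≡ 86 mod 117]
  = -(43/117)    [117 ≡ 5 mod 8 ⇒ (2/117) = -1]
  = -(117/43)    [QR: 117 ≡ 1 mod 4, sign kept]
  = -(31/43)    [117 ≡ 31 mod 43]
  = (43/31)    [QR: both ≡ 3 mod 4, sign flips]
  = (12/31)    [43 ≡ 12 mod 31]
  = (3/31)    [31 ≡ 7 mod 8 ⇒ (2/31)^2 = +1]
  = -(31/3)    [QR: both ≡ 3 mod 4, sign flips]
  = -(1/3)    [31 ≡ 1 mod 3]
  = -1    [(1/3) = 1]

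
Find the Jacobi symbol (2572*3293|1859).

By multiplicativity, (2572·3293|1859) = (2572|1859)·(3293|1859).
First factor (2572|1859):
(2572|1859)
  = (713|1859)    [2572 ≡ 713 mod 1859]
  = (1859|713)    [QR: 713 ≡ 1 mod 4, sign kept]
  = (433|713)    [1859 ≡ 433 mod 713]
  = (713|433)    [QR: 433 ≡ 1 mod 4, sign kept]
  = (280|433)    [713 ≡ 280 mod 433]
  = (35|433)    [433 ≡ 1 mod 8 ⇒ (2|433)^3 = +1]
  = (433|35)    [QR: 433 ≡ 1 mod 4, sign kept]
  = (13|35)    [433 ≡ 13 mod 35]
  = (35|13)    [QR: 13 ≡ 1 mod 4, sign kept]
  = (9|13)    [35 ≡ 9 mod 13]
  = (13|9)    [QR: 9 ≡ 1 mod 4, sign kept]
  = (4|9)    [13 ≡ 4 mod 9]
  = (1|9)    [9 ≡ 1 mod 8 ⇒ (2|9)^2 = +1]
  = 1    [(1|9) = 1]
Second factor (3293|1859):
(3293|1859)
  = (1434|1859)    [3293 ≡ 1434 mod 1859]
  = -(717|1859)    [1859 ≡ 3 mod 8 ⇒ (2|1859) = -1]
  = -(1859|717)    [QR: 717 ≡ 1 mod 4, sign kept]
  = -(425|717)    [1859 ≡ 425 mod 717]
  = -(717|425)    [QR: 425 ≡ 1 mod 4, sign kept]
  = -(292|425)    [717 ≡ 292 mod 425]
  = -(73|425)    [425 ≡ 1 mod 8 ⇒ (2|425)^2 = +1]
  = -(425|73)    [QR: 73 ≡ 1 mod 4, sign kept]
  = -(60|73)    [425 ≡ 60 mod 73]
  = -(15|73)    [73 ≡ 1 mod 8 ⇒ (2|73)^2 = +1]
  = -(73|15)    [QR: 73 ≡ 1 mod 4, sign kept]
  = -(13|15)    [73 ≡ 13 mod 15]
  = -(15|13)    [QR: 13 ≡ 1 mod 4, sign kept]
  = -(2|13)    [15 ≡ 2 mod 13]
  = (1|13)    [13 ≡ 5 mod 8 ⇒ (2|13) = -1]
  = 1    [(1|13) = 1]
Product: (1)·(1) = 1.

1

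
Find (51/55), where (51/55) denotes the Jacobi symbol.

-1

(51/55)
  = -(55/51)    [QR: both ≡ 3 mod 4, sign flips]
  = -(4/51)    [55 ≡ 4 mod 51]
  = -(1/51)    [51 ≡ 3 mod 8 ⇒ (2/51)^2 = +1]
  = -1    [(1/51) = 1]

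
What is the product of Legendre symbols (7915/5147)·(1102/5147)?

By multiplicativity, (7915·1102/5147) = (7915/5147)·(1102/5147).
First factor (7915/5147):
(7915/5147)
  = (2768/5147)    [7915 ≡ 2768 mod 5147]
  = (173/5147)    [5147 ≡ 3 mod 8 ⇒ (2/5147)^4 = +1]
  = (5147/173)    [QR: 173 ≡ 1 mod 4, sign kept]
  = (130/173)    [5147 ≡ 130 mod 173]
  = -(65/173)    [173 ≡ 5 mod 8 ⇒ (2/173) = -1]
  = -(173/65)    [QR: 65 ≡ 1 mod 4, sign kept]
  = -(43/65)    [173 ≡ 43 mod 65]
  = -(65/43)    [QR: 65 ≡ 1 mod 4, sign kept]
  = -(22/43)    [65 ≡ 22 mod 43]
  = (11/43)    [43 ≡ 3 mod 8 ⇒ (2/43) = -1]
  = -(43/11)    [QR: both ≡ 3 mod 4, sign flips]
  = -(10/11)    [43 ≡ 10 mod 11]
  = (5/11)    [11 ≡ 3 mod 8 ⇒ (2/11) = -1]
  = (11/5)    [QR: 5 ≡ 1 mod 4, sign kept]
  = (1/5)    [11 ≡ 1 mod 5]
  = 1    [(1/5) = 1]
Second factor (1102/5147):
(1102/5147)
  = -(551/5147)    [5147 ≡ 3 mod 8 ⇒ (2/5147) = -1]
  = (5147/551)    [QR: both ≡ 3 mod 4, sign flips]
  = (188/551)    [5147 ≡ 188 mod 551]
  = (47/551)    [551 ≡ 7 mod 8 ⇒ (2/551)^2 = +1]
  = -(551/47)    [QR: both ≡ 3 mod 4, sign flips]
  = -(34/47)    [551 ≡ 34 mod 47]
  = -(17/47)    [47 ≡ 7 mod 8 ⇒ (2/47) = +1]
  = -(47/17)    [QR: 17 ≡ 1 mod 4, sign kept]
  = -(13/17)    [47 ≡ 13 mod 17]
  = -(17/13)    [QR: 13 ≡ 1 mod 4, sign kept]
  = -(4/13)    [17 ≡ 4 mod 13]
  = -(1/13)    [13 ≡ 5 mod 8 ⇒ (2/13)^2 = +1]
  = -1    [(1/13) = 1]
Product: (1)·(-1) = -1.

-1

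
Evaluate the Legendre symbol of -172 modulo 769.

(-172 / 769)
  = (597 / 769)    [-172 ≡ 597 mod 769]
  = (769 / 597)    [QR: 597 ≡ 1 mod 4, sign kept]
  = (172 / 597)    [769 ≡ 172 mod 597]
  = (43 / 597)    [597 ≡ 5 mod 8 ⇒ (2 / 597)^2 = +1]
  = (597 / 43)    [QR: 597 ≡ 1 mod 4, sign kept]
  = (38 / 43)    [597 ≡ 38 mod 43]
  = -(19 / 43)    [43 ≡ 3 mod 8 ⇒ (2 / 43) = -1]
  = (43 / 19)    [QR: both ≡ 3 mod 4, sign flips]
  = (5 / 19)    [43 ≡ 5 mod 19]
  = (19 / 5)    [QR: 5 ≡ 1 mod 4, sign kept]
  = (4 / 5)    [19 ≡ 4 mod 5]
  = (1 / 5)    [5 ≡ 5 mod 8 ⇒ (2 / 5)^2 = +1]
  = 1    [(1 / 5) = 1]

1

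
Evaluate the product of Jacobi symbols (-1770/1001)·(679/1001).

0

By multiplicativity, (-1770·679/1001) = (-1770/1001)·(679/1001).
First factor (-1770/1001):
(-1770/1001)
  = (232/1001)    [-1770 ≡ 232 mod 1001]
  = (29/1001)    [1001 ≡ 1 mod 8 ⇒ (2/1001)^3 = +1]
  = (1001/29)    [QR: 29 ≡ 1 mod 4, sign kept]
  = (15/29)    [1001 ≡ 15 mod 29]
  = (29/15)    [QR: 29 ≡ 1 mod 4, sign kept]
  = (14/15)    [29 ≡ 14 mod 15]
  = (7/15)    [15 ≡ 7 mod 8 ⇒ (2/15) = +1]
  = -(15/7)    [QR: both ≡ 3 mod 4, sign flips]
  = -(1/7)    [15 ≡ 1 mod 7]
  = -1    [(1/7) = 1]
Second factor (679/1001):
(679/1001)
  = (1001/679)    [QR: 1001 ≡ 1 mod 4, sign kept]
  = (322/679)    [1001 ≡ 322 mod 679]
  = (161/679)    [679 ≡ 7 mod 8 ⇒ (2/679) = +1]
  = (679/161)    [QR: 161 ≡ 1 mod 4, sign kept]
  = (35/161)    [679 ≡ 35 mod 161]
  = (161/35)    [QR: 161 ≡ 1 mod 4, sign kept]
  = (21/35)    [161 ≡ 21 mod 35]
  = (35/21)    [QR: 21 ≡ 1 mod 4, sign kept]
  = (14/21)    [35 ≡ 14 mod 21]
  = -(7/21)    [21 ≡ 5 mod 8 ⇒ (2/21) = -1]
  = -(21/7)    [QR: 21 ≡ 1 mod 4, sign kept]
  = -(0/7)    [21 ≡ 0 mod 7]
  = 0    [numerator 0, gcd > 1]
Product: (-1)·(0) = 0.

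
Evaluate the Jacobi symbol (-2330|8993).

(-2330|8993)
  = (2330|8993)    [8993 ≡ 1 mod 4 ⇒ (-1|8993) = +1]
  = (1165|8993)    [8993 ≡ 1 mod 8 ⇒ (2|8993) = +1]
  = (8993|1165)    [QR: 1165 ≡ 1 mod 4, sign kept]
  = (838|1165)    [8993 ≡ 838 mod 1165]
  = -(419|1165)    [1165 ≡ 5 mod 8 ⇒ (2|1165) = -1]
  = -(1165|419)    [QR: 1165 ≡ 1 mod 4, sign kept]
  = -(327|419)    [1165 ≡ 327 mod 419]
  = (419|327)    [QR: both ≡ 3 mod 4, sign flips]
  = (92|327)    [419 ≡ 92 mod 327]
  = (23|327)    [327 ≡ 7 mod 8 ⇒ (2|327)^2 = +1]
  = -(327|23)    [QR: both ≡ 3 mod 4, sign flips]
  = -(5|23)    [327 ≡ 5 mod 23]
  = -(23|5)    [QR: 5 ≡ 1 mod 4, sign kept]
  = -(3|5)    [23 ≡ 3 mod 5]
  = -(5|3)    [QR: 5 ≡ 1 mod 4, sign kept]
  = -(2|3)    [5 ≡ 2 mod 3]
  = (1|3)    [3 ≡ 3 mod 8 ⇒ (2|3) = -1]
  = 1    [(1|3) = 1]

1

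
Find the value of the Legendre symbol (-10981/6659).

1

Reduce the numerator: -10981 ≡ 2337 (mod 6659), so (-10981/6659) = (2337/6659).
2337 ≡ 1 (mod 4), so quadratic reciprocity gives (2337/6659) = (6659/2337). Reduce: 6659 ≡ 1985 (mod 2337). Now have (1985/2337).
1985 ≡ 1 (mod 4), so quadratic reciprocity gives (1985/2337) = (2337/1985). Reduce: 2337 ≡ 352 (mod 1985). Now have (352/1985).
Factor out 2: 352 = 2^5·11. Since 1985 ≡ 1 (mod 8), (2/1985) = +1, and (2/1985)^5 = +1. Now have (11/1985).
1985 ≡ 1 (mod 4), so quadratic reciprocity gives (11/1985) = (1985/11). Reduce: 1985 ≡ 5 (mod 11). Now have (5/11).
5 ≡ 1 (mod 4), so quadratic reciprocity gives (5/11) = (11/5). Reduce: 11 ≡ 1 (mod 5). Now have (1/5).
(1/5) = 1. Collecting the sign factors: 1.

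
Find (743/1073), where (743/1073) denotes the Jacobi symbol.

1073 ≡ 1 (mod 4), so quadratic reciprocity gives (743/1073) = (1073/743). Reduce: 1073 ≡ 330 (mod 743). Now have (330/743).
Factor out 2: 330 = 2·165. Since 743 ≡ 7 (mod 8), (2/743) = +1. Now have (165/743).
165 ≡ 1 (mod 4), so quadratic reciprocity gives (165/743) = (743/165). Reduce: 743 ≡ 83 (mod 165). Now have (83/165).
165 ≡ 1 (mod 4), so quadratic reciprocity gives (83/165) = (165/83). Reduce: 165 ≡ 82 (mod 83). Now have (82/83).
Factor out 2: 82 = 2·41. Since 83 ≡ 3 (mod 8), (2/83) = -1. Now have -(41/83).
41 ≡ 1 (mod 4), so quadratic reciprocity gives (41/83) = (83/41). Reduce: 83 ≡ 1 (mod 41). Now have -(1/41).
(1/41) = 1. Collecting the sign factors: -1.

-1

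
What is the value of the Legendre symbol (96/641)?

(96/641)
  = (3/641)    [641 ≡ 1 mod 8 ⇒ (2/641)^5 = +1]
  = (641/3)    [QR: 641 ≡ 1 mod 4, sign kept]
  = (2/3)    [641 ≡ 2 mod 3]
  = -(1/3)    [3 ≡ 3 mod 8 ⇒ (2/3) = -1]
  = -1    [(1/3) = 1]

-1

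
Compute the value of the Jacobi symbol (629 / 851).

629 ≡ 1 (mod 4), so quadratic reciprocity gives (629 / 851) = (851 / 629). Reduce: 851 ≡ 222 (mod 629). Now have (222 / 629).
Factor out 2: 222 = 2·111. Since 629 ≡ 5 (mod 8), (2 / 629) = -1. Now have -(111 / 629).
629 ≡ 1 (mod 4), so quadratic reciprocity gives (111 / 629) = (629 / 111). Reduce: 629 ≡ 74 (mod 111). Now have -(74 / 111).
Factor out 2: 74 = 2·37. Since 111 ≡ 7 (mod 8), (2 / 111) = +1. Now have -(37 / 111).
37 ≡ 1 (mod 4), so quadratic reciprocity gives (37 / 111) = (111 / 37). Reduce: 111 ≡ 0 (mod 37). Now have -(0 / 37).
The numerator is now 0 with denominator 37 > 1: the symbol is 0.

0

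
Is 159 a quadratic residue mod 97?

yes

(159|97)
  = (62|97)    [159 ≡ 62 mod 97]
  = (31|97)    [97 ≡ 1 mod 8 ⇒ (2|97) = +1]
  = (97|31)    [QR: 97 ≡ 1 mod 4, sign kept]
  = (4|31)    [97 ≡ 4 mod 31]
  = (1|31)    [31 ≡ 7 mod 8 ⇒ (2|31)^2 = +1]
  = 1    [(1|31) = 1]
The Legendre symbol is 1, so x^2 ≡ 159 (mod 97) has solution.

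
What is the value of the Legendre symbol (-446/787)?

1

Pull out -1: (-446/787) = (-1/787)·(446/787). Since 787 ≡ 3 (mod 4), (-1/787) = -1. Now have -(446/787).
Factor out 2: 446 = 2·223. Since 787 ≡ 3 (mod 8), (2/787) = -1. Now have (223/787).
Both 223 ≡ 3 and 787 ≡ 3 (mod 4), so reciprocity gives (223/787) = -(787/223). Reduce: 787 ≡ 118 (mod 223). Now have -(118/223).
Factor out 2: 118 = 2·59. Since 223 ≡ 7 (mod 8), (2/223) = +1. Now have -(59/223).
Both 59 ≡ 3 and 223 ≡ 3 (mod 4), so reciprocity gives (59/223) = -(223/59). Reduce: 223 ≡ 46 (mod 59). Now have (46/59).
Factor out 2: 46 = 2·23. Since 59 ≡ 3 (mod 8), (2/59) = -1. Now have -(23/59).
Both 23 ≡ 3 and 59 ≡ 3 (mod 4), so reciprocity gives (23/59) = -(59/23). Reduce: 59 ≡ 13 (mod 23). Now have (13/23).
13 ≡ 1 (mod 4), so quadratic reciprocity gives (13/23) = (23/13). Reduce: 23 ≡ 10 (mod 13). Now have (10/13).
Factor out 2: 10 = 2·5. Since 13 ≡ 5 (mod 8), (2/13) = -1. Now have -(5/13).
5 ≡ 1 (mod 4), so quadratic reciprocity gives (5/13) = (13/5). Reduce: 13 ≡ 3 (mod 5). Now have -(3/5).
5 ≡ 1 (mod 4), so quadratic reciprocity gives (3/5) = (5/3). Reduce: 5 ≡ 2 (mod 3). Now have -(2/3).
Factor out 2: 2 = 2. Since 3 ≡ 3 (mod 8), (2/3) = -1. Now have (1/3).
(1/3) = 1. Collecting the sign factors: 1.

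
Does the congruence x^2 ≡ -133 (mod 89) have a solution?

Reduce the numerator: -133 ≡ 45 (mod 89), so (-133|89) = (45|89).
45 ≡ 1 (mod 4), so quadratic reciprocity gives (45|89) = (89|45). Reduce: 89 ≡ 44 (mod 45). Now have (44|45).
Factor out 2: 44 = 2^2·11. Since 45 ≡ 5 (mod 8), (2|45) = -1, and (2|45)^2 = +1. Now have (11|45).
45 ≡ 1 (mod 4), so quadratic reciprocity gives (11|45) = (45|11). Reduce: 45 ≡ 1 (mod 11). Now have (1|11).
(1|11) = 1. Collecting the sign factors: 1.
(-133|89) = 1, and 89 is prime, so -133 is a quadratic residue mod 89.

yes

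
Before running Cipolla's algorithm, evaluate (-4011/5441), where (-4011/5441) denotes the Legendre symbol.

1

Reduce the numerator: -4011 ≡ 1430 (mod 5441), so (-4011/5441) = (1430/5441).
Factor out 2: 1430 = 2·715. Since 5441 ≡ 1 (mod 8), (2/5441) = +1. Now have (715/5441).
5441 ≡ 1 (mod 4), so quadratic reciprocity gives (715/5441) = (5441/715). Reduce: 5441 ≡ 436 (mod 715). Now have (436/715).
Factor out 2: 436 = 2^2·109. Since 715 ≡ 3 (mod 8), (2/715) = -1, and (2/715)^2 = +1. Now have (109/715).
109 ≡ 1 (mod 4), so quadratic reciprocity gives (109/715) = (715/109). Reduce: 715 ≡ 61 (mod 109). Now have (61/109).
61 ≡ 1 (mod 4), so quadratic reciprocity gives (61/109) = (109/61). Reduce: 109 ≡ 48 (mod 61). Now have (48/61).
Factor out 2: 48 = 2^4·3. Since 61 ≡ 5 (mod 8), (2/61) = -1, and (2/61)^4 = +1. Now have (3/61).
61 ≡ 1 (mod 4), so quadratic reciprocity gives (3/61) = (61/3). Reduce: 61 ≡ 1 (mod 3). Now have (1/3).
(1/3) = 1. Collecting the sign factors: 1.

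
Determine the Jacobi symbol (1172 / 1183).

-1

Factor out 2: 1172 = 2^2·293. Since 1183 ≡ 7 (mod 8), (2 / 1183) = +1, and (2 / 1183)^2 = +1. Now have (293 / 1183).
293 ≡ 1 (mod 4), so quadratic reciprocity gives (293 / 1183) = (1183 / 293). Reduce: 1183 ≡ 11 (mod 293). Now have (11 / 293).
293 ≡ 1 (mod 4), so quadratic reciprocity gives (11 / 293) = (293 / 11). Reduce: 293 ≡ 7 (mod 11). Now have (7 / 11).
Both 7 ≡ 3 and 11 ≡ 3 (mod 4), so reciprocity gives (7 / 11) = -(11 / 7). Reduce: 11 ≡ 4 (mod 7). Now have -(4 / 7).
Factor out 2: 4 = 2^2. Since 7 ≡ 7 (mod 8), (2 / 7) = +1, and (2 / 7)^2 = +1. Now have -(1 / 7).
(1 / 7) = 1. Collecting the sign factors: -1.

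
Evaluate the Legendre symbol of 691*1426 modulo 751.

-1

By multiplicativity, (691·1426 / 751) = (691 / 751)·(1426 / 751).
First factor (691 / 751):
(691 / 751)
  = -(751 / 691)    [QR: both ≡ 3 mod 4, sign flips]
  = -(60 / 691)    [751 ≡ 60 mod 691]
  = -(15 / 691)    [691 ≡ 3 mod 8 ⇒ (2 / 691)^2 = +1]
  = (691 / 15)    [QR: both ≡ 3 mod 4, sign flips]
  = (1 / 15)    [691 ≡ 1 mod 15]
  = 1    [(1 / 15) = 1]
Second factor (1426 / 751):
(1426 / 751)
  = (675 / 751)    [1426 ≡ 675 mod 751]
  = -(751 / 675)    [QR: both ≡ 3 mod 4, sign flips]
  = -(76 / 675)    [751 ≡ 76 mod 675]
  = -(19 / 675)    [675 ≡ 3 mod 8 ⇒ (2 / 675)^2 = +1]
  = (675 / 19)    [QR: both ≡ 3 mod 4, sign flips]
  = (10 / 19)    [675 ≡ 10 mod 19]
  = -(5 / 19)    [19 ≡ 3 mod 8 ⇒ (2 / 19) = -1]
  = -(19 / 5)    [QR: 5 ≡ 1 mod 4, sign kept]
  = -(4 / 5)    [19 ≡ 4 mod 5]
  = -(1 / 5)    [5 ≡ 5 mod 8 ⇒ (2 / 5)^2 = +1]
  = -1    [(1 / 5) = 1]
Product: (1)·(-1) = -1.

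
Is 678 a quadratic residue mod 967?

(678|967)
  = (339|967)    [967 ≡ 7 mod 8 ⇒ (2|967) = +1]
  = -(967|339)    [QR: both ≡ 3 mod 4, sign flips]
  = -(289|339)    [967 ≡ 289 mod 339]
  = -(339|289)    [QR: 289 ≡ 1 mod 4, sign kept]
  = -(50|289)    [339 ≡ 50 mod 289]
  = -(25|289)    [289 ≡ 1 mod 8 ⇒ (2|289) = +1]
  = -(289|25)    [QR: 25 ≡ 1 mod 4, sign kept]
  = -(14|25)    [289 ≡ 14 mod 25]
  = -(7|25)    [25 ≡ 1 mod 8 ⇒ (2|25) = +1]
  = -(25|7)    [QR: 25 ≡ 1 mod 4, sign kept]
  = -(4|7)    [25 ≡ 4 mod 7]
  = -(1|7)    [7 ≡ 7 mod 8 ⇒ (2|7)^2 = +1]
  = -1    [(1|7) = 1]
The Legendre symbol is -1, so x^2 ≡ 678 (mod 967) has no solution.

no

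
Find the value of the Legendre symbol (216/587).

Factor out 2: 216 = 2^3·27. Since 587 ≡ 3 (mod 8), (2/587) = -1, and (2/587)^3 = -1. Now have -(27/587).
Both 27 ≡ 3 and 587 ≡ 3 (mod 4), so reciprocity gives (27/587) = -(587/27). Reduce: 587 ≡ 20 (mod 27). Now have (20/27).
Factor out 2: 20 = 2^2·5. Since 27 ≡ 3 (mod 8), (2/27) = -1, and (2/27)^2 = +1. Now have (5/27).
5 ≡ 1 (mod 4), so quadratic reciprocity gives (5/27) = (27/5). Reduce: 27 ≡ 2 (mod 5). Now have (2/5).
Factor out 2: 2 = 2. Since 5 ≡ 5 (mod 8), (2/5) = -1. Now have -(1/5).
(1/5) = 1. Collecting the sign factors: -1.

-1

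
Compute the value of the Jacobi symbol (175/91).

0

Reduce the numerator: 175 ≡ 84 (mod 91), so (175/91) = (84/91).
Factor out 2: 84 = 2^2·21. Since 91 ≡ 3 (mod 8), (2/91) = -1, and (2/91)^2 = +1. Now have (21/91).
21 ≡ 1 (mod 4), so quadratic reciprocity gives (21/91) = (91/21). Reduce: 91 ≡ 7 (mod 21). Now have (7/21).
21 ≡ 1 (mod 4), so quadratic reciprocity gives (7/21) = (21/7). Reduce: 21 ≡ 0 (mod 7). Now have (0/7).
The numerator is now 0 with denominator 7 > 1: the symbol is 0.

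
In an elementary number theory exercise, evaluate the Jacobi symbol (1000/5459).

-1

Factor out 2: 1000 = 2^3·125. Since 5459 ≡ 3 (mod 8), (2/5459) = -1, and (2/5459)^3 = -1. Now have -(125/5459).
125 ≡ 1 (mod 4), so quadratic reciprocity gives (125/5459) = (5459/125). Reduce: 5459 ≡ 84 (mod 125). Now have -(84/125).
Factor out 2: 84 = 2^2·21. Since 125 ≡ 5 (mod 8), (2/125) = -1, and (2/125)^2 = +1. Now have -(21/125).
21 ≡ 1 (mod 4), so quadratic reciprocity gives (21/125) = (125/21). Reduce: 125 ≡ 20 (mod 21). Now have -(20/21).
Factor out 2: 20 = 2^2·5. Since 21 ≡ 5 (mod 8), (2/21) = -1, and (2/21)^2 = +1. Now have -(5/21).
5 ≡ 1 (mod 4), so quadratic reciprocity gives (5/21) = (21/5). Reduce: 21 ≡ 1 (mod 5). Now have -(1/5).
(1/5) = 1. Collecting the sign factors: -1.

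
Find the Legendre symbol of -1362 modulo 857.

-1

Reduce the numerator: -1362 ≡ 352 (mod 857), so (-1362|857) = (352|857).
Factor out 2: 352 = 2^5·11. Since 857 ≡ 1 (mod 8), (2|857) = +1, and (2|857)^5 = +1. Now have (11|857).
857 ≡ 1 (mod 4), so quadratic reciprocity gives (11|857) = (857|11). Reduce: 857 ≡ 10 (mod 11). Now have (10|11).
Factor out 2: 10 = 2·5. Since 11 ≡ 3 (mod 8), (2|11) = -1. Now have -(5|11).
5 ≡ 1 (mod 4), so quadratic reciprocity gives (5|11) = (11|5). Reduce: 11 ≡ 1 (mod 5). Now have -(1|5).
(1|5) = 1. Collecting the sign factors: -1.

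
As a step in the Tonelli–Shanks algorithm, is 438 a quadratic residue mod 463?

no

(438|463)
  = (219|463)    [463 ≡ 7 mod 8 ⇒ (2|463) = +1]
  = -(463|219)    [QR: both ≡ 3 mod 4, sign flips]
  = -(25|219)    [463 ≡ 25 mod 219]
  = -(219|25)    [QR: 25 ≡ 1 mod 4, sign kept]
  = -(19|25)    [219 ≡ 19 mod 25]
  = -(25|19)    [QR: 25 ≡ 1 mod 4, sign kept]
  = -(6|19)    [25 ≡ 6 mod 19]
  = (3|19)    [19 ≡ 3 mod 8 ⇒ (2|19) = -1]
  = -(19|3)    [QR: both ≡ 3 mod 4, sign flips]
  = -(1|3)    [19 ≡ 1 mod 3]
  = -1    [(1|3) = 1]
(438|463) = -1, and 463 is prime, so 438 is not a quadratic residue mod 463.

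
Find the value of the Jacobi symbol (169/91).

Reduce the numerator: 169 ≡ 78 (mod 91), so (169/91) = (78/91).
Factor out 2: 78 = 2·39. Since 91 ≡ 3 (mod 8), (2/91) = -1. Now have -(39/91).
Both 39 ≡ 3 and 91 ≡ 3 (mod 4), so reciprocity gives (39/91) = -(91/39). Reduce: 91 ≡ 13 (mod 39). Now have (13/39).
13 ≡ 1 (mod 4), so quadratic reciprocity gives (13/39) = (39/13). Reduce: 39 ≡ 0 (mod 13). Now have (0/13).
The numerator is now 0 with denominator 13 > 1: the symbol is 0.

0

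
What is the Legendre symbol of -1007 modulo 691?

-1

Reduce the numerator: -1007 ≡ 375 (mod 691), so (-1007 / 691) = (375 / 691).
Both 375 ≡ 3 and 691 ≡ 3 (mod 4), so reciprocity gives (375 / 691) = -(691 / 375). Reduce: 691 ≡ 316 (mod 375). Now have -(316 / 375).
Factor out 2: 316 = 2^2·79. Since 375 ≡ 7 (mod 8), (2 / 375) = +1, and (2 / 375)^2 = +1. Now have -(79 / 375).
Both 79 ≡ 3 and 375 ≡ 3 (mod 4), so reciprocity gives (79 / 375) = -(375 / 79). Reduce: 375 ≡ 59 (mod 79). Now have (59 / 79).
Both 59 ≡ 3 and 79 ≡ 3 (mod 4), so reciprocity gives (59 / 79) = -(79 / 59). Reduce: 79 ≡ 20 (mod 59). Now have -(20 / 59).
Factor out 2: 20 = 2^2·5. Since 59 ≡ 3 (mod 8), (2 / 59) = -1, and (2 / 59)^2 = +1. Now have -(5 / 59).
5 ≡ 1 (mod 4), so quadratic reciprocity gives (5 / 59) = (59 / 5). Reduce: 59 ≡ 4 (mod 5). Now have -(4 / 5).
Factor out 2: 4 = 2^2. Since 5 ≡ 5 (mod 8), (2 / 5) = -1, and (2 / 5)^2 = +1. Now have -(1 / 5).
(1 / 5) = 1. Collecting the sign factors: -1.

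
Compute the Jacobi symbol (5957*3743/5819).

0

By multiplicativity, (5957·3743/5819) = (5957/5819)·(3743/5819).
First factor (5957/5819):
Reduce the numerator: 5957 ≡ 138 (mod 5819), so (5957/5819) = (138/5819).
Factor out 2: 138 = 2·69. Since 5819 ≡ 3 (mod 8), (2/5819) = -1. Now have -(69/5819).
69 ≡ 1 (mod 4), so quadratic reciprocity gives (69/5819) = (5819/69). Reduce: 5819 ≡ 23 (mod 69). Now have -(23/69).
69 ≡ 1 (mod 4), so quadratic reciprocity gives (23/69) = (69/23). Reduce: 69 ≡ 0 (mod 23). Now have -(0/23).
The numerator is now 0 with denominator 23 > 1: the symbol is 0.
Second factor (3743/5819):
Both 3743 ≡ 3 and 5819 ≡ 3 (mod 4), so reciprocity gives (3743/5819) = -(5819/3743). Reduce: 5819 ≡ 2076 (mod 3743). Now have -(2076/3743).
Factor out 2: 2076 = 2^2·519. Since 3743 ≡ 7 (mod 8), (2/3743) = +1, and (2/3743)^2 = +1. Now have -(519/3743).
Both 519 ≡ 3 and 3743 ≡ 3 (mod 4), so reciprocity gives (519/3743) = -(3743/519). Reduce: 3743 ≡ 110 (mod 519). Now have (110/519).
Factor out 2: 110 = 2·55. Since 519 ≡ 7 (mod 8), (2/519) = +1. Now have (55/519).
Both 55 ≡ 3 and 519 ≡ 3 (mod 4), so reciprocity gives (55/519) = -(519/55). Reduce: 519 ≡ 24 (mod 55). Now have -(24/55).
Factor out 2: 24 = 2^3·3. Since 55 ≡ 7 (mod 8), (2/55) = +1, and (2/55)^3 = +1. Now have -(3/55).
Both 3 ≡ 3 and 55 ≡ 3 (mod 4), so reciprocity gives (3/55) = -(55/3). Reduce: 55 ≡ 1 (mod 3). Now have (1/3).
(1/3) = 1. Collecting the sign factors: 1.
Product: (0)·(1) = 0.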